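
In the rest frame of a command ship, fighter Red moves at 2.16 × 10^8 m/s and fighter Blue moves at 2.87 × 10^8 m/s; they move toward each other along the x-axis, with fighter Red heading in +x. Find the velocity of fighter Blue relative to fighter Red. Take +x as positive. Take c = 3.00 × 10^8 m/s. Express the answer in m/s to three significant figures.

β_A = 0.720, β_B = -0.957 (dividing each by c = 3.00 × 10^8 m/s).
Transform to A's frame with the inverse velocity-addition law: u' = (u − v)/(1 − uv/c²), taking u = β_B and v = β_A.
u' = (-0.957 − 0.720) / (1 − (0.720)(-0.957)) = -1.6767/1.6888 = -0.9928.
u' = -0.9928 × 3.00 × 10^8 m/s.

-2.98 × 10^8 m/s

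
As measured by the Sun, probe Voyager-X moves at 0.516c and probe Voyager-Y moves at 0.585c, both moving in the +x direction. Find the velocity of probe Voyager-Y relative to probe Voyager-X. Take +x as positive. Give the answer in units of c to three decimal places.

β_A = 0.516, β_B = 0.585.
Transform to A's frame with the inverse velocity-addition law: u' = (u − v)/(1 − uv/c²), taking u = β_B and v = β_A.
u' = (0.585 − 0.516) / (1 − (0.516)(0.585)) = 0.0690/0.6981 = 0.0988.

+0.099c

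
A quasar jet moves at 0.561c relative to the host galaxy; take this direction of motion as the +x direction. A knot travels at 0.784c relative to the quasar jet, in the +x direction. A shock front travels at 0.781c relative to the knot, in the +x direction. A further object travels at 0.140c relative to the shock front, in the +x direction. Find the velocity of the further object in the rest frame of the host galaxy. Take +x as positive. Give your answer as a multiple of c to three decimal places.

0.994c

Apply u = (u' + v)/(1 + u'v/c²) successively, working outward toward the host galaxy.
Start: velocity of the quasar jet relative to the host galaxy = 0.5610c.
Compose with the knot (u' = 0.784 in the quasar jet frame): u_1 = (0.784 + 0.561) / (1 + 0.784·0.561) = 1.3450/1.4398 = 0.9341.
Compose with the shock front (u' = 0.781 in the knot frame): u_2 = (0.781 + 0.934) / (1 + 0.781·0.934) = 1.7151/1.7296 = 0.9917.
Compose with the further object (u' = 0.140 in the shock front frame): u_3 = (0.140 + 0.992) / (1 + 0.140·0.992) = 1.1317/1.1388 = 0.9937.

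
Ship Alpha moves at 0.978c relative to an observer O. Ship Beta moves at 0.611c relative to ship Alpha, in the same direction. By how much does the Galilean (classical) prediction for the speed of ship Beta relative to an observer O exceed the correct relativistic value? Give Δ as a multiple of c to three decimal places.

Galilean: u_cl = 0.611 + 0.978 = 1.5890.
Relativistic: u_rel = (0.611 + 0.978) / (1 + 0.611·0.978) = 1.5890/1.5976 = 0.9946.
Δ = 1.5890 − 0.9946 = 0.5944.
(The classical prediction exceeds c; the relativistic result does not.)

Δ = 0.594c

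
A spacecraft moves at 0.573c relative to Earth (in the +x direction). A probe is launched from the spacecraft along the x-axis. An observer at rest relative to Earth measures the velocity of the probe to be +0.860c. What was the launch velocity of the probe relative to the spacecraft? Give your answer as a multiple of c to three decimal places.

+0.566c

Invert the composition law: u' = (u − v)/(1 − uv/c²).
u' = (0.860 − 0.573) / (1 − (0.860)(0.573)) = 0.2870/0.5072 = 0.5658.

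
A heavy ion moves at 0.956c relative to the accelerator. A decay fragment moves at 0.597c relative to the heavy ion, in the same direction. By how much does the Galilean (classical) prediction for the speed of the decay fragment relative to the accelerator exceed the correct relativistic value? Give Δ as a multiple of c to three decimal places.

Galilean: u_cl = 0.597 + 0.956 = 1.5530.
Relativistic: u_rel = (0.597 + 0.956) / (1 + 0.597·0.956) = 1.5530/1.5707 = 0.9887.
Δ = 1.5530 − 0.9887 = 0.5643.
(The classical prediction exceeds c; the relativistic result does not.)

Δ = 0.564c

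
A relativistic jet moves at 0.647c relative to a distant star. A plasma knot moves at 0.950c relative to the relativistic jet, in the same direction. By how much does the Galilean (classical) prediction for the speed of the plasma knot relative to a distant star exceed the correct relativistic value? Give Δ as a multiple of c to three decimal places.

Δ = 0.608c

Galilean: u_cl = 0.950 + 0.647 = 1.5970.
Relativistic: u_rel = (0.950 + 0.647) / (1 + 0.950·0.647) = 1.5970/1.6146 = 0.9891.
Δ = 1.5970 − 0.9891 = 0.6079.
(The classical prediction exceeds c; the relativistic result does not.)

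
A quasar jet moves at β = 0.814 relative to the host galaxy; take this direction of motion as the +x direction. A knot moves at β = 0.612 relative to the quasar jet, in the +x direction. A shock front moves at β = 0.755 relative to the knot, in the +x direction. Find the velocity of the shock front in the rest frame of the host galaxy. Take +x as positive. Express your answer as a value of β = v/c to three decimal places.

β = 0.993

Apply u = (u' + v)/(1 + u'v/c²) successively, working outward toward the host galaxy.
Start: velocity of the quasar jet relative to the host galaxy = 0.8140c.
Compose with the knot (u' = 0.612 in the quasar jet frame): u_1 = (0.612 + 0.814) / (1 + 0.612·0.814) = 1.4260/1.4982 = 0.9518.
Compose with the shock front (u' = 0.755 in the knot frame): u_2 = (0.755 + 0.952) / (1 + 0.755·0.952) = 1.7068/1.7186 = 0.9931.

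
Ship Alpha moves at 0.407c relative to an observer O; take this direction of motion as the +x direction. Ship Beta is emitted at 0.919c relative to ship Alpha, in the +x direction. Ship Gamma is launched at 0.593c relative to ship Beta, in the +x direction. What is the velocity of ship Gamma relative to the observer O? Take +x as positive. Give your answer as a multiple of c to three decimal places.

0.991c

Apply u = (u' + v)/(1 + u'v/c²) successively, working outward toward the observer O.
Start: velocity of ship Alpha relative to the observer O = 0.4070c.
Compose with ship Beta (u' = 0.919 in ship Alpha frame): u_1 = (0.919 + 0.407) / (1 + 0.919·0.407) = 1.3260/1.3740 = 0.9650.
Compose with ship Gamma (u' = 0.593 in ship Beta frame): u_2 = (0.593 + 0.965) / (1 + 0.593·0.965) = 1.5580/1.5723 = 0.9910.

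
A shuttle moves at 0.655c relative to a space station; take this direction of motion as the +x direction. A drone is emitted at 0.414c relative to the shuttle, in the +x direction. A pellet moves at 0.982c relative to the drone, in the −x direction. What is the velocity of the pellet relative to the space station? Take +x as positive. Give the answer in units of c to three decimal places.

Apply u = (u' + v)/(1 + u'v/c²) successively, working outward toward the space station.
Start: velocity of the shuttle relative to the space station = 0.6550c.
Compose with the drone (u' = 0.414 in the shuttle frame): u_1 = (0.414 + 0.655) / (1 + 0.414·0.655) = 1.0690/1.2712 = 0.8410.
Compose with the pellet (u' = -0.982 in the drone frame): u_2 = (-0.982 + 0.841) / (1 + (-0.982)·0.841) = -0.1410/0.1742 = -0.8098.

-0.810c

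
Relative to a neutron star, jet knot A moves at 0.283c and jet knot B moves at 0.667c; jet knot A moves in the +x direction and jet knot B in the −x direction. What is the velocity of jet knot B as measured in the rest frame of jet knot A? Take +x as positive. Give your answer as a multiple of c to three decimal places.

-0.799c

β_A = 0.283, β_B = -0.667.
Transform to A's frame with the inverse velocity-addition law: u' = (u − v)/(1 − uv/c²), taking u = β_B and v = β_A.
u' = (-0.667 − 0.283) / (1 − (0.283)(-0.667)) = -0.9500/1.1888 = -0.7992.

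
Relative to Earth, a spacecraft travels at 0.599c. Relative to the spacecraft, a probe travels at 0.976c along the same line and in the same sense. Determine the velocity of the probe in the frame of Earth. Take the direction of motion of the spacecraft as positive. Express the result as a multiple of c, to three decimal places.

0.994c

With v = 0.599 and u' = 0.976 (in units of c),
u = (u' + v)/(1 + u'v/c²):
u = (0.976 + 0.599) / (1 + 0.976·0.599) = 1.5750/1.5846 = 0.9939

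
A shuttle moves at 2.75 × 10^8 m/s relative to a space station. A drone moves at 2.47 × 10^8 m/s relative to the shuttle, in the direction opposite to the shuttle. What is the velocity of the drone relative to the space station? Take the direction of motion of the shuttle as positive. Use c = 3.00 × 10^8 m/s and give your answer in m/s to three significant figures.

In units of c (dividing by 3.00 × 10^8 m/s): v = 0.917, u' = -0.823.
u = (u' + v)/(1 + u'v/c²):
u = (-0.823 + 0.917) / (1 + (-0.823)·0.917) = 0.0933/0.2453 = 0.3805
(Galilean addition would give +0.093c.)
Converting back: u = 0.3805 × 3.00 × 10^8 m/s.

+1.14 × 10^8 m/s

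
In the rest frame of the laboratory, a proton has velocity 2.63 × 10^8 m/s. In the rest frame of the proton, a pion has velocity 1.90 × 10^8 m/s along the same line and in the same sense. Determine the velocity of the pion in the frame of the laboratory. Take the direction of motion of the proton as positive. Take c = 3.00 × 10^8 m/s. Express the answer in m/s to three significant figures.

In units of c (dividing by 3.00 × 10^8 m/s): v = 0.877, u' = 0.633.
u = (u' + v)/(1 + u'v/c²):
u = (0.633 + 0.877) / (1 + 0.633·0.877) = 1.5100/1.5552 = 0.9709
Converting back: u = 0.9709 × 3.00 × 10^8 m/s.

2.91 × 10^8 m/s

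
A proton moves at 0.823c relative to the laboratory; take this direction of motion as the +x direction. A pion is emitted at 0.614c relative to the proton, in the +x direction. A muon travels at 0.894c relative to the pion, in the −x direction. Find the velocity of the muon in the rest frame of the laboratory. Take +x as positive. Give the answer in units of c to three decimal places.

Apply u = (u' + v)/(1 + u'v/c²) successively, working outward toward the laboratory.
Start: velocity of the proton relative to the laboratory = 0.8230c.
Compose with the pion (u' = 0.614 in the proton frame): u_1 = (0.614 + 0.823) / (1 + 0.614·0.823) = 1.4370/1.5053 = 0.9546.
Compose with the muon (u' = -0.894 in the pion frame): u_2 = (-0.894 + 0.955) / (1 + (-0.894)·0.955) = 0.0606/0.1466 = 0.4135.

+0.414c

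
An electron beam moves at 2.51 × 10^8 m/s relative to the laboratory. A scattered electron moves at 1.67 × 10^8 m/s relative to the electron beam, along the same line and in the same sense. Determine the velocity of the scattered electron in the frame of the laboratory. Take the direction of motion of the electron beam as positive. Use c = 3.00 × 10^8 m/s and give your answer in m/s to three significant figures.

2.85 × 10^8 m/s

In units of c (dividing by 3.00 × 10^8 m/s): v = 0.837, u' = 0.557.
u = (u' + v)/(1 + u'v/c²):
u = (0.557 + 0.837) / (1 + 0.557·0.837) = 1.3933/1.4657 = 0.9506
Converting back: u = 0.9506 × 3.00 × 10^8 m/s.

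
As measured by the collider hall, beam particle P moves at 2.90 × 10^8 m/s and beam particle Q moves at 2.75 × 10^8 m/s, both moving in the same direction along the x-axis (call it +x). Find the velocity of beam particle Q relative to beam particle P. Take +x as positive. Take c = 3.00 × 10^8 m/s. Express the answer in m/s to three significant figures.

-1.32 × 10^8 m/s

β_A = 0.967, β_B = 0.917 (dividing each by c = 3.00 × 10^8 m/s).
Transform to A's frame with the inverse velocity-addition law: u' = (u − v)/(1 − uv/c²), taking u = β_B and v = β_A.
u' = (0.917 − 0.967) / (1 − (0.967)(0.917)) = -0.0500/0.1139 = -0.4390.
u' = -0.4390 × 3.00 × 10^8 m/s.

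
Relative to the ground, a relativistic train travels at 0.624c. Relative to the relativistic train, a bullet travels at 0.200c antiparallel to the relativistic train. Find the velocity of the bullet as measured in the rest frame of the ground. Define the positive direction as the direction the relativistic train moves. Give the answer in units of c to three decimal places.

+0.484c

With v = 0.624 and u' = -0.200 (in units of c),
u = (u' + v)/(1 + u'v/c²):
u = (-0.200 + 0.624) / (1 + (-0.200)·0.624) = 0.4240/0.8752 = 0.4845
(Galilean addition would give +0.424c.)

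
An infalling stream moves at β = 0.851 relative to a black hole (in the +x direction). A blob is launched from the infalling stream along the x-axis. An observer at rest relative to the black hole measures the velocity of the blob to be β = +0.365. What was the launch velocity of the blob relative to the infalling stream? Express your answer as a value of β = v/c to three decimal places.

β = -0.705

Invert the composition law: u' = (u − v)/(1 − uv/c²).
u' = (0.365 − 0.851) / (1 − (0.365)(0.851)) = -0.4860/0.6894 = -0.7050.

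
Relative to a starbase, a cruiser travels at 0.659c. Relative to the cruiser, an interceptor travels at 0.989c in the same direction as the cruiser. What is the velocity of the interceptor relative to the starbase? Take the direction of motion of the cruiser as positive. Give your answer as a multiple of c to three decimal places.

0.998c

With v = 0.659 and u' = 0.989 (in units of c),
u = (u' + v)/(1 + u'v/c²):
u = (0.989 + 0.659) / (1 + 0.989·0.659) = 1.6480/1.6518 = 0.9977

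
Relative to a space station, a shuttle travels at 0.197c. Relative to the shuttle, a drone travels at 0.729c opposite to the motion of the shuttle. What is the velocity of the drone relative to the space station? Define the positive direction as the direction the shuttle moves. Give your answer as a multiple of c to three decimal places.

With v = 0.197 and u' = -0.729 (in units of c),
u = (u' + v)/(1 + u'v/c²):
u = (-0.729 + 0.197) / (1 + (-0.729)·0.197) = -0.5320/0.8564 = -0.6212

-0.621c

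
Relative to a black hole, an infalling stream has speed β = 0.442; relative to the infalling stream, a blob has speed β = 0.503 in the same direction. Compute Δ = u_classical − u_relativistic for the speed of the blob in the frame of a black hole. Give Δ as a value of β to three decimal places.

Δ = 0.172

Galilean: u_cl = 0.503 + 0.442 = 0.9450.
Relativistic: u_rel = (0.503 + 0.442) / (1 + 0.503·0.442) = 0.9450/1.2223 = 0.7731.
Δ = 0.9450 − 0.7731 = 0.1719.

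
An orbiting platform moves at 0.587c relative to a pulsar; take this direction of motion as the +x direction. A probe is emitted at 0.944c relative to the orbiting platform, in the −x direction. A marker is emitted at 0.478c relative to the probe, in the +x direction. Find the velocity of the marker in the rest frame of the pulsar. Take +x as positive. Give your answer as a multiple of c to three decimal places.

-0.523c

Apply u = (u' + v)/(1 + u'v/c²) successively, working outward toward the pulsar.
Start: velocity of the orbiting platform relative to the pulsar = 0.5870c.
Compose with the probe (u' = -0.944 in the orbiting platform frame): u_1 = (-0.944 + 0.587) / (1 + (-0.944)·0.587) = -0.3570/0.4459 = -0.8007.
Compose with the marker (u' = 0.478 in the probe frame): u_2 = (0.478 + (-0.801)) / (1 + 0.478·(-0.801)) = -0.3227/0.6173 = -0.5227.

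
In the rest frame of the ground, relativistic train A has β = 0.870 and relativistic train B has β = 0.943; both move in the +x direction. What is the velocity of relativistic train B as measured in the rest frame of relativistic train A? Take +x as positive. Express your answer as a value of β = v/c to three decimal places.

β = +0.406

β_A = 0.870, β_B = 0.943.
Transform to A's frame with the inverse velocity-addition law: u' = (u − v)/(1 − uv/c²), taking u = β_B and v = β_A.
u' = (0.943 − 0.870) / (1 − (0.870)(0.943)) = 0.0730/0.1796 = 0.4065.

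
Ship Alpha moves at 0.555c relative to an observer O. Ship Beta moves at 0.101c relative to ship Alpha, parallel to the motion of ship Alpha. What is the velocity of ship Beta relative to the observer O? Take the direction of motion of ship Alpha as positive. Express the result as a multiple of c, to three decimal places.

0.621c

With v = 0.555 and u' = 0.101 (in units of c),
u = (u' + v)/(1 + u'v/c²):
u = (0.101 + 0.555) / (1 + 0.101·0.555) = 0.6560/1.0561 = 0.6212
(Galilean addition would give +0.656c.)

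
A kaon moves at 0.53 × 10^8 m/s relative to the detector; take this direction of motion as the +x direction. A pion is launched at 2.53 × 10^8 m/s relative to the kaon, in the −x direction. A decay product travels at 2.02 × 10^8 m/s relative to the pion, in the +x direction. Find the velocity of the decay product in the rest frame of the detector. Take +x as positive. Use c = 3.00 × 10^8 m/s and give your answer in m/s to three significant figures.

Apply u = (u' + v)/(1 + u'v/c²) successively, working outward toward the detector.
(Dividing each given speed by c = 3.00 × 10^8 m/s to work in units of c.)
Start: velocity of the kaon relative to the detector = 0.1767c.
Compose with the pion (u' = -0.843 in the kaon frame): u_1 = (-0.843 + 0.177) / (1 + (-0.843)·0.177) = -0.6667/0.8510 = -0.7834.
Compose with the decay product (u' = 0.673 in the pion frame): u_2 = (0.673 + (-0.783)) / (1 + 0.673·(-0.783)) = -0.1100/0.4725 = -0.2329.
So u = -0.2329 × 3.00 × 10^8 m/s.

-6.99 × 10^7 m/s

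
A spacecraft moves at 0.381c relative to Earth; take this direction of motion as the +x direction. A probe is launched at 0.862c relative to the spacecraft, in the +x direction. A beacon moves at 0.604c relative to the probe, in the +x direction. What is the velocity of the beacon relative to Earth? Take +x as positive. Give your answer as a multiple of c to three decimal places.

Apply u = (u' + v)/(1 + u'v/c²) successively, working outward toward Earth.
Start: velocity of the spacecraft relative to Earth = 0.3810c.
Compose with the probe (u' = 0.862 in the spacecraft frame): u_1 = (0.862 + 0.381) / (1 + 0.862·0.381) = 1.2430/1.3284 = 0.9357.
Compose with the beacon (u' = 0.604 in the probe frame): u_2 = (0.604 + 0.936) / (1 + 0.604·0.936) = 1.5397/1.5652 = 0.9837.

0.984c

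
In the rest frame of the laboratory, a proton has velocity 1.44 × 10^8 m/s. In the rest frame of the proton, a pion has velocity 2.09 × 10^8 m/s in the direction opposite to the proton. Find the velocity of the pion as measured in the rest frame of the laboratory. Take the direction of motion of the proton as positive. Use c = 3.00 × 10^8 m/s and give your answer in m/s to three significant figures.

-9.77 × 10^7 m/s

In units of c (dividing by 3.00 × 10^8 m/s): v = 0.480, u' = -0.697.
u = (u' + v)/(1 + u'v/c²):
u = (-0.697 + 0.480) / (1 + (-0.697)·0.480) = -0.2167/0.6656 = -0.3255
Converting back: u = -0.3255 × 3.00 × 10^8 m/s.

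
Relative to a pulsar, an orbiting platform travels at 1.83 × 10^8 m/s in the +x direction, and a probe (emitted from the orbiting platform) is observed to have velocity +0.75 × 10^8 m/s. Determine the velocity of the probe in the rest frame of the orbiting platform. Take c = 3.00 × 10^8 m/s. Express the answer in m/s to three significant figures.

v = 0.610c, u = 0.250c.
Invert the composition law: u' = (u − v)/(1 − uv/c²).
u' = (0.250 − 0.610) / (1 − (0.250)(0.610)) = -0.3600/0.8475 = -0.4248.
u' = -0.4248 × 3.00 × 10^8 m/s.

-1.27 × 10^8 m/s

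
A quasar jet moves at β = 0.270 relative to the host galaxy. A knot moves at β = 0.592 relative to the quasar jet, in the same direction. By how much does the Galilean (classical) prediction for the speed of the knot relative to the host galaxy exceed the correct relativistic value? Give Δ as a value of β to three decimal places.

Δ = 0.119

Galilean: u_cl = 0.592 + 0.270 = 0.8620.
Relativistic: u_rel = (0.592 + 0.270) / (1 + 0.592·0.270) = 0.8620/1.1598 = 0.7432.
Δ = 0.8620 − 0.7432 = 0.1188.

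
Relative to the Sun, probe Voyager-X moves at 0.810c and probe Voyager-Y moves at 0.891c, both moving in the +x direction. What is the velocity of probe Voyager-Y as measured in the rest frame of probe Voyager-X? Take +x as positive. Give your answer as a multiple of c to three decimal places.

β_A = 0.810, β_B = 0.891.
Transform to A's frame with the inverse velocity-addition law: u' = (u − v)/(1 − uv/c²), taking u = β_B and v = β_A.
u' = (0.891 − 0.810) / (1 − (0.810)(0.891)) = 0.0810/0.2783 = 0.2911.

+0.291c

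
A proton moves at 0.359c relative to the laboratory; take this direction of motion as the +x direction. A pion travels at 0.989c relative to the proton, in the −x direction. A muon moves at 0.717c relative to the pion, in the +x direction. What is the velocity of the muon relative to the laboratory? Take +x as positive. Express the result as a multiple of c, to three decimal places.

Apply u = (u' + v)/(1 + u'v/c²) successively, working outward toward the laboratory.
Start: velocity of the proton relative to the laboratory = 0.3590c.
Compose with the pion (u' = -0.989 in the proton frame): u_1 = (-0.989 + 0.359) / (1 + (-0.989)·0.359) = -0.6300/0.6449 = -0.9768.
Compose with the muon (u' = 0.717 in the pion frame): u_2 = (0.717 + (-0.977)) / (1 + 0.717·(-0.977)) = -0.2598/0.2996 = -0.8672.

-0.867c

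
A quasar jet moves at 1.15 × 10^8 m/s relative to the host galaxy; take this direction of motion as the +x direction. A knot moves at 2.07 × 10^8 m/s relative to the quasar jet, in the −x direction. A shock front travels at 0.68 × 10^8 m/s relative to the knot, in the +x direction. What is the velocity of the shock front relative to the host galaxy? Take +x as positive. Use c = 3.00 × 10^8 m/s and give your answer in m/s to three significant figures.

-6.30 × 10^7 m/s

Apply u = (u' + v)/(1 + u'v/c²) successively, working outward toward the host galaxy.
(Dividing each given speed by c = 3.00 × 10^8 m/s to work in units of c.)
Start: velocity of the quasar jet relative to the host galaxy = 0.3833c.
Compose with the knot (u' = -0.690 in the quasar jet frame): u_1 = (-0.690 + 0.383) / (1 + (-0.690)·0.383) = -0.3067/0.7355 = -0.4169.
Compose with the shock front (u' = 0.227 in the knot frame): u_2 = (0.227 + (-0.417)) / (1 + 0.227·(-0.417)) = -0.1903/0.9055 = -0.2101.
So u = -0.2101 × 3.00 × 10^8 m/s.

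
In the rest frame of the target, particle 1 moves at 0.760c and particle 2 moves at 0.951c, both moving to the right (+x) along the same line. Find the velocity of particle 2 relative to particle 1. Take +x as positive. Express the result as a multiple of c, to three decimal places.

β_A = 0.760, β_B = 0.951.
Transform to A's frame with the inverse velocity-addition law: u' = (u − v)/(1 − uv/c²), taking u = β_B and v = β_A.
u' = (0.951 − 0.760) / (1 − (0.760)(0.951)) = 0.1910/0.2772 = 0.6889.

+0.689c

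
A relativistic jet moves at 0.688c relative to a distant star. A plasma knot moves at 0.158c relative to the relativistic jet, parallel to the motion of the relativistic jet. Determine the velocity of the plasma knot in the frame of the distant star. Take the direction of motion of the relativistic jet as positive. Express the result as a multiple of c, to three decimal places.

With v = 0.688 and u' = 0.158 (in units of c),
u = (u' + v)/(1 + u'v/c²):
u = (0.158 + 0.688) / (1 + 0.158·0.688) = 0.8460/1.1087 = 0.7631
(Galilean addition would give +0.846c.)

0.763c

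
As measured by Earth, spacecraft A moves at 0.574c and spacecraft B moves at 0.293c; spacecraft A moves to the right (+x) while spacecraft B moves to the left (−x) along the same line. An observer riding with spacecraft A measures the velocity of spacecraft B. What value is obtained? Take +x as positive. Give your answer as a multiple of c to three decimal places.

β_A = 0.574, β_B = -0.293.
Transform to A's frame with the inverse velocity-addition law: u' = (u − v)/(1 − uv/c²), taking u = β_B and v = β_A.
u' = (-0.293 − 0.574) / (1 − (0.574)(-0.293)) = -0.8670/1.1682 = -0.7422.

-0.742c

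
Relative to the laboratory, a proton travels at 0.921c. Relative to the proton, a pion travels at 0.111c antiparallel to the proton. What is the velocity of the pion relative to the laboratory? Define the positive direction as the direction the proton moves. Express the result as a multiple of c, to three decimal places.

With v = 0.921 and u' = -0.111 (in units of c),
u = (u' + v)/(1 + u'v/c²):
u = (-0.111 + 0.921) / (1 + (-0.111)·0.921) = 0.8100/0.8978 = 0.9022
(Galilean addition would give +0.810c.)

+0.902c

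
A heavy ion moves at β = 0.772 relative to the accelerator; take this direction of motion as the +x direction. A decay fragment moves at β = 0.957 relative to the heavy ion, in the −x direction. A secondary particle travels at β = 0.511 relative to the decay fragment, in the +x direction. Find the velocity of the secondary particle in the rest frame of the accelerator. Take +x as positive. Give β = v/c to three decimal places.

Apply u = (u' + v)/(1 + u'v/c²) successively, working outward toward the accelerator.
Start: velocity of the heavy ion relative to the accelerator = 0.7720c.
Compose with the decay fragment (u' = -0.957 in the heavy ion frame): u_1 = (-0.957 + 0.772) / (1 + (-0.957)·0.772) = -0.1850/0.2612 = -0.7083.
Compose with the secondary particle (u' = 0.511 in the decay fragment frame): u_2 = (0.511 + (-0.708)) / (1 + 0.511·(-0.708)) = -0.1973/0.6381 = -0.3092.

β = -0.309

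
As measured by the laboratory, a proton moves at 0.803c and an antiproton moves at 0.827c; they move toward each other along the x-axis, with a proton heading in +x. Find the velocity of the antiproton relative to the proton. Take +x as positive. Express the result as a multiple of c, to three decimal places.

-0.980c

β_A = 0.803, β_B = -0.827.
Transform to A's frame with the inverse velocity-addition law: u' = (u − v)/(1 − uv/c²), taking u = β_B and v = β_A.
u' = (-0.827 − 0.803) / (1 − (0.803)(-0.827)) = -1.6300/1.6641 = -0.9795.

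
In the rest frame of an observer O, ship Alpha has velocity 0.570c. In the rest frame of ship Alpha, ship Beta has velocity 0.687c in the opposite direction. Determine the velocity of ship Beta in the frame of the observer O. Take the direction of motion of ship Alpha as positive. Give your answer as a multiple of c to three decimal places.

-0.192c

With v = 0.570 and u' = -0.687 (in units of c),
u = (u' + v)/(1 + u'v/c²):
u = (-0.687 + 0.570) / (1 + (-0.687)·0.570) = -0.1170/0.6084 = -0.1923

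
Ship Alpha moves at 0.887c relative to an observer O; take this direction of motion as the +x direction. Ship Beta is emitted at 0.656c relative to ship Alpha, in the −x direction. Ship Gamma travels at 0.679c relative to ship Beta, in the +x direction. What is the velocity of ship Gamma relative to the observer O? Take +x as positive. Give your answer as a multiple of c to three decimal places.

Apply u = (u' + v)/(1 + u'v/c²) successively, working outward toward the observer O.
Start: velocity of ship Alpha relative to the observer O = 0.8870c.
Compose with ship Beta (u' = -0.656 in ship Alpha frame): u_1 = (-0.656 + 0.887) / (1 + (-0.656)·0.887) = 0.2310/0.4181 = 0.5525.
Compose with ship Gamma (u' = 0.679 in ship Beta frame): u_2 = (0.679 + 0.552) / (1 + 0.679·0.552) = 1.2315/1.3751 = 0.8955.

+0.896c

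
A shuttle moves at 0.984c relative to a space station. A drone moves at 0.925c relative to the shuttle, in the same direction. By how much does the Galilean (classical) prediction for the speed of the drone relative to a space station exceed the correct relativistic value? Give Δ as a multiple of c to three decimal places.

Galilean: u_cl = 0.925 + 0.984 = 1.9090.
Relativistic: u_rel = (0.925 + 0.984) / (1 + 0.925·0.984) = 1.9090/1.9102 = 0.9994.
Δ = 1.9090 − 0.9994 = 0.9096.
(The classical prediction exceeds c; the relativistic result does not.)

Δ = 0.910c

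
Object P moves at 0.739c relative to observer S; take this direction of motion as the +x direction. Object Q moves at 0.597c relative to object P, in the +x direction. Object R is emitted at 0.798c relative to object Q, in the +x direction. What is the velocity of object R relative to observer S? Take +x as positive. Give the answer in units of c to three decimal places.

Apply u = (u' + v)/(1 + u'v/c²) successively, working outward toward observer S.
Start: velocity of object P relative to observer S = 0.7390c.
Compose with object Q (u' = 0.597 in object P frame): u_1 = (0.597 + 0.739) / (1 + 0.597·0.739) = 1.3360/1.4412 = 0.9270.
Compose with object R (u' = 0.798 in object Q frame): u_2 = (0.798 + 0.927) / (1 + 0.798·0.927) = 1.7250/1.7398 = 0.9915.

0.992c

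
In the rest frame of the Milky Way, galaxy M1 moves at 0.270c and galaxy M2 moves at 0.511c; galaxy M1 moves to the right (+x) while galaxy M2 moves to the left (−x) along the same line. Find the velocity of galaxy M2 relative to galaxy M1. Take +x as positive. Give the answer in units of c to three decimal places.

-0.686c

β_A = 0.270, β_B = -0.511.
Transform to A's frame with the inverse velocity-addition law: u' = (u − v)/(1 − uv/c²), taking u = β_B and v = β_A.
u' = (-0.511 − 0.270) / (1 − (0.270)(-0.511)) = -0.7810/1.1380 = -0.6863.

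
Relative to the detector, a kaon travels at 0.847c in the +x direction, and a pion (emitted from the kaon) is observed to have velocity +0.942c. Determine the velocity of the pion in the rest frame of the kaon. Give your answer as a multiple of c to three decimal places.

Invert the composition law: u' = (u − v)/(1 − uv/c²).
u' = (0.942 − 0.847) / (1 − (0.942)(0.847)) = 0.0950/0.2021 = 0.4700.

+0.470c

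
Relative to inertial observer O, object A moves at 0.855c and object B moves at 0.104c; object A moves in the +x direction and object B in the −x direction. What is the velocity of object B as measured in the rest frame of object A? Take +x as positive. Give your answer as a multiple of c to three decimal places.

β_A = 0.855, β_B = -0.104.
Transform to A's frame with the inverse velocity-addition law: u' = (u − v)/(1 − uv/c²), taking u = β_B and v = β_A.
u' = (-0.104 − 0.855) / (1 − (0.855)(-0.104)) = -0.9590/1.0889 = -0.8807.

-0.881c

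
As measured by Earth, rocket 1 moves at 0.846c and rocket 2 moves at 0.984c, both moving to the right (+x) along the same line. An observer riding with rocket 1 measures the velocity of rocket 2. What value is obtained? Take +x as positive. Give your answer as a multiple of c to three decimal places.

+0.824c

β_A = 0.846, β_B = 0.984.
Transform to A's frame with the inverse velocity-addition law: u' = (u − v)/(1 − uv/c²), taking u = β_B and v = β_A.
u' = (0.984 − 0.846) / (1 − (0.846)(0.984)) = 0.1380/0.1675 = 0.8237.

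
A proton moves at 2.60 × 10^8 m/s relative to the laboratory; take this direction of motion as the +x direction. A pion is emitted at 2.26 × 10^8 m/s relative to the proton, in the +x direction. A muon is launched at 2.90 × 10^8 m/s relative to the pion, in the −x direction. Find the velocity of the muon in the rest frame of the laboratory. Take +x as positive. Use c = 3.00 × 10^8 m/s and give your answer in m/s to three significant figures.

Apply u = (u' + v)/(1 + u'v/c²) successively, working outward toward the laboratory.
(Dividing each given speed by c = 3.00 × 10^8 m/s to work in units of c.)
Start: velocity of the proton relative to the laboratory = 0.8667c.
Compose with the pion (u' = 0.753 in the proton frame): u_1 = (0.753 + 0.867) / (1 + 0.753·0.867) = 1.6200/1.6529 = 0.9801.
Compose with the muon (u' = -0.967 in the pion frame): u_2 = (-0.967 + 0.980) / (1 + (-0.967)·0.980) = 0.0134/0.0526 = 0.2556.
So u = 0.2556 × 3.00 × 10^8 m/s.

+7.67 × 10^7 m/s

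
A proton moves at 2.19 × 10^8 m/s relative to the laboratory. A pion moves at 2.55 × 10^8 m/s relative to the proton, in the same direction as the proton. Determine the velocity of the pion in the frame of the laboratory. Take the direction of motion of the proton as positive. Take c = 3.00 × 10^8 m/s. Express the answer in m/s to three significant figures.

In units of c (dividing by 3.00 × 10^8 m/s): v = 0.730, u' = 0.850.
u = (u' + v)/(1 + u'v/c²):
u = (0.850 + 0.730) / (1 + 0.850·0.730) = 1.5800/1.6205 = 0.9750
Converting back: u = 0.9750 × 3.00 × 10^8 m/s.

2.93 × 10^8 m/s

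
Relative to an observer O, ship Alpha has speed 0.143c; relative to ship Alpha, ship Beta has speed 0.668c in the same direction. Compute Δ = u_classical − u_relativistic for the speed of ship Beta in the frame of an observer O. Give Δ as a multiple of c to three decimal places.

Δ = 0.071c

Galilean: u_cl = 0.668 + 0.143 = 0.8110.
Relativistic: u_rel = (0.668 + 0.143) / (1 + 0.668·0.143) = 0.8110/1.0955 = 0.7403.
Δ = 0.8110 − 0.7403 = 0.0707.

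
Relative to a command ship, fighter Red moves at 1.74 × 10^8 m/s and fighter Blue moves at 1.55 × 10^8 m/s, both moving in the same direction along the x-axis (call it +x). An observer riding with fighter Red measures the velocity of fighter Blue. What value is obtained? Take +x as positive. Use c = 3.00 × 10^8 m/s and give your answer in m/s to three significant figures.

β_A = 0.580, β_B = 0.517 (dividing each by c = 3.00 × 10^8 m/s).
Transform to A's frame with the inverse velocity-addition law: u' = (u − v)/(1 − uv/c²), taking u = β_B and v = β_A.
u' = (0.517 − 0.580) / (1 − (0.580)(0.517)) = -0.0633/0.7003 = -0.0904.
u' = -0.0904 × 3.00 × 10^8 m/s.

-2.71 × 10^7 m/s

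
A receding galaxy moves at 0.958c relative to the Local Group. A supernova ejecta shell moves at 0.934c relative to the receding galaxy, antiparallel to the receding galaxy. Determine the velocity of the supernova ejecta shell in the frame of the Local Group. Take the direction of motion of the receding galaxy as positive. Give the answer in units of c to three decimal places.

With v = 0.958 and u' = -0.934 (in units of c),
u = (u' + v)/(1 + u'v/c²):
u = (-0.934 + 0.958) / (1 + (-0.934)·0.958) = 0.0240/0.1052 = 0.2281
(Galilean addition would give +0.024c.)

+0.228c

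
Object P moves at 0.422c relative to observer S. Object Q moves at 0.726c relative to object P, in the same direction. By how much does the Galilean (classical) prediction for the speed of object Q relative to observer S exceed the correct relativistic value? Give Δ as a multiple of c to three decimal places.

Galilean: u_cl = 0.726 + 0.422 = 1.1480.
Relativistic: u_rel = (0.726 + 0.422) / (1 + 0.726·0.422) = 1.1480/1.3064 = 0.8788.
Δ = 1.1480 − 0.8788 = 0.2692.
(The classical prediction exceeds c; the relativistic result does not.)

Δ = 0.269c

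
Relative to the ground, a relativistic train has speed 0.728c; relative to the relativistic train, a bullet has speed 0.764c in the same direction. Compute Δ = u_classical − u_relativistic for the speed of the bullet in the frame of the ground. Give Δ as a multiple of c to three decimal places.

Δ = 0.533c

Galilean: u_cl = 0.764 + 0.728 = 1.4920.
Relativistic: u_rel = (0.764 + 0.728) / (1 + 0.764·0.728) = 1.4920/1.5562 = 0.9588.
Δ = 1.4920 − 0.9588 = 0.5332.
(The classical prediction exceeds c; the relativistic result does not.)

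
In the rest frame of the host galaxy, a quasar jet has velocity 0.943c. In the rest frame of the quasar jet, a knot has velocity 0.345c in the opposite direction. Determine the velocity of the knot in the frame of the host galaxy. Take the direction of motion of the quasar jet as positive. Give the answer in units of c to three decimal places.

+0.886c

With v = 0.943 and u' = -0.345 (in units of c),
u = (u' + v)/(1 + u'v/c²):
u = (-0.345 + 0.943) / (1 + (-0.345)·0.943) = 0.5980/0.6747 = 0.8864
(Galilean addition would give +0.598c.)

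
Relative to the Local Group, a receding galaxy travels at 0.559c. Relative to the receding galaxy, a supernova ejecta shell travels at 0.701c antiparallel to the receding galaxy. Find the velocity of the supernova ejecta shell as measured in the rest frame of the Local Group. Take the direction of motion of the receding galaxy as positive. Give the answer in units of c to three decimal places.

With v = 0.559 and u' = -0.701 (in units of c),
u = (u' + v)/(1 + u'v/c²):
u = (-0.701 + 0.559) / (1 + (-0.701)·0.559) = -0.1420/0.6081 = -0.2335

-0.233c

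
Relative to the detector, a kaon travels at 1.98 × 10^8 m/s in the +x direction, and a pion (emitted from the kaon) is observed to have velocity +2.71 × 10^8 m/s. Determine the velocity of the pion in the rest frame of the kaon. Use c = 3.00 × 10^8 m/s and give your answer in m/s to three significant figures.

+1.81 × 10^8 m/s

v = 0.660c, u = 0.903c.
Invert the composition law: u' = (u − v)/(1 − uv/c²).
u' = (0.903 − 0.660) / (1 − (0.903)(0.660)) = 0.2433/0.4038 = 0.6026.
u' = 0.6026 × 3.00 × 10^8 m/s.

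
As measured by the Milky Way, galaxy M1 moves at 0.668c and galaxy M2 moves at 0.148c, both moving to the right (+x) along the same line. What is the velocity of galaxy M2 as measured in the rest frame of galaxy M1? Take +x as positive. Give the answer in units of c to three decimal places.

β_A = 0.668, β_B = 0.148.
Transform to A's frame with the inverse velocity-addition law: u' = (u − v)/(1 − uv/c²), taking u = β_B and v = β_A.
u' = (0.148 − 0.668) / (1 − (0.668)(0.148)) = -0.5200/0.9011 = -0.5770.

-0.577c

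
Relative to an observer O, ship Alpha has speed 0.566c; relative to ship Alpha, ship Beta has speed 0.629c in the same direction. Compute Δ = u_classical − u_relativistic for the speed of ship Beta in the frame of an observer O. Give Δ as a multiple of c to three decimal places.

Δ = 0.314c

Galilean: u_cl = 0.629 + 0.566 = 1.1950.
Relativistic: u_rel = (0.629 + 0.566) / (1 + 0.629·0.566) = 1.1950/1.3560 = 0.8813.
Δ = 1.1950 − 0.8813 = 0.3137.
(The classical prediction exceeds c; the relativistic result does not.)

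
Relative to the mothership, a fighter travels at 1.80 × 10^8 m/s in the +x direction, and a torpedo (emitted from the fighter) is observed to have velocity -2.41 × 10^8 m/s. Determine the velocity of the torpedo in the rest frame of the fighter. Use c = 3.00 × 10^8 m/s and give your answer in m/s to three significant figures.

-2.84 × 10^8 m/s

v = 0.600c, u = -0.803c.
Invert the composition law: u' = (u − v)/(1 − uv/c²).
u' = (-0.803 − 0.600) / (1 − (-0.803)(0.600)) = -1.4033/1.4820 = -0.9469.
u' = -0.9469 × 3.00 × 10^8 m/s.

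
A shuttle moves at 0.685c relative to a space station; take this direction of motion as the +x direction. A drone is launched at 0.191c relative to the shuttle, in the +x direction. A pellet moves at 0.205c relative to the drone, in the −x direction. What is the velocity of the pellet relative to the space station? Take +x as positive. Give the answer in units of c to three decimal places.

Apply u = (u' + v)/(1 + u'v/c²) successively, working outward toward the space station.
Start: velocity of the shuttle relative to the space station = 0.6850c.
Compose with the drone (u' = 0.191 in the shuttle frame): u_1 = (0.191 + 0.685) / (1 + 0.191·0.685) = 0.8760/1.1308 = 0.7746.
Compose with the pellet (u' = -0.205 in the drone frame): u_2 = (-0.205 + 0.775) / (1 + (-0.205)·0.775) = 0.5696/0.8412 = 0.6772.

+0.677c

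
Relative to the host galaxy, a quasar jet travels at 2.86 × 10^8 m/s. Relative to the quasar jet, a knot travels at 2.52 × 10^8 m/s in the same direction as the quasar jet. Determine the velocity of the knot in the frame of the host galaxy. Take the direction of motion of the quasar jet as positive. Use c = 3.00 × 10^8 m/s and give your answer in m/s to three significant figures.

In units of c (dividing by 3.00 × 10^8 m/s): v = 0.953, u' = 0.840.
u = (u' + v)/(1 + u'v/c²):
u = (0.840 + 0.953) / (1 + 0.840·0.953) = 1.7933/1.8008 = 0.9959
(Galilean addition would give +1.793c, exceeding c.)
Converting back: u = 0.9959 × 3.00 × 10^8 m/s.

2.99 × 10^8 m/s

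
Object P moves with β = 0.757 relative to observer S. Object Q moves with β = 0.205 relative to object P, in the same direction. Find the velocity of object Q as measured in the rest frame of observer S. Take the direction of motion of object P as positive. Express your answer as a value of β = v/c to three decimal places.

With v = 0.757 and u' = 0.205 (in units of c),
u = (u' + v)/(1 + u'v/c²):
u = (0.205 + 0.757) / (1 + 0.205·0.757) = 0.9620/1.1552 = 0.8328
(Galilean addition would give +0.962c.)

β = 0.833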